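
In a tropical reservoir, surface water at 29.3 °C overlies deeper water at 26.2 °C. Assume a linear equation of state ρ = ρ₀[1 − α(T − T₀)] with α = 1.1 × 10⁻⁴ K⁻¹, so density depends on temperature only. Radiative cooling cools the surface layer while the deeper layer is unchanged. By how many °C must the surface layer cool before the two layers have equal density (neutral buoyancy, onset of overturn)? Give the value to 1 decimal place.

3.1 °C

With temperature the only control, equal density requires T_surf′ = T_deep.
T_surf′ = 26.2 °C.
Cooling required: 29.3 − 26.2 = 3.1 °C.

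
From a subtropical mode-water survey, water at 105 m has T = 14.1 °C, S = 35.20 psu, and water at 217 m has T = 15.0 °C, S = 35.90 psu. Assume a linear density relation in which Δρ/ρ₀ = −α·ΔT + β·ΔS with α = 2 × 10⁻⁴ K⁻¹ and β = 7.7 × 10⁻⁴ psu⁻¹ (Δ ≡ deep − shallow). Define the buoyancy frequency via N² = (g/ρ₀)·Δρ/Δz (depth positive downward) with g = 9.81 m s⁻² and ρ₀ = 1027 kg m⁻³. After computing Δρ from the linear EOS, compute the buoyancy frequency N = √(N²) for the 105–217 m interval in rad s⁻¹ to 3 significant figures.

ΔT = +0.9 K, ΔS = +0.70 psu (deep − shallow).
Δρ/ρ₀ = −αΔT + βΔS = -1.80 × 10⁻⁴ + 5.39 × 10⁻⁴ = 3.59 × 10⁻⁴, so Δρ ≈ 0.3687 kg m⁻³.
N² = (g/ρ₀)·Δρ/Δz = g·(Δρ/ρ₀)/Δz = 9.81 × 3.59 × 10⁻⁴ / 112 = 3.1445 × 10⁻⁵ s⁻².
N = √(3.1445 × 10⁻⁵) = 5.6076 × 10⁻³ rad s⁻¹ ≈ 5.61 × 10⁻³ rad s⁻¹.

5.61 × 10⁻³ rad s⁻¹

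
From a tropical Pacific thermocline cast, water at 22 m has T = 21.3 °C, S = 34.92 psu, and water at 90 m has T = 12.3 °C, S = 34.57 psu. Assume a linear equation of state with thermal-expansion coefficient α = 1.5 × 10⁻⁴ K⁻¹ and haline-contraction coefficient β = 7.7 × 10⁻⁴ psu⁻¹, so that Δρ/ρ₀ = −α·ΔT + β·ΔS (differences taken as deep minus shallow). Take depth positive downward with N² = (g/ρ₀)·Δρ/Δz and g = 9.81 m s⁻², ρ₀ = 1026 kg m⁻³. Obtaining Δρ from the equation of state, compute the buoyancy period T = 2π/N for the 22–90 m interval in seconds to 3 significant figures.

ΔT = -9.0 K, ΔS = -0.35 psu (deep − shallow).
Δρ/ρ₀ = −αΔT + βΔS = 1.35 × 10⁻³ − 2.695 × 10⁻⁴ = 1.0805 × 10⁻³, so Δρ ≈ 1.109 kg m⁻³.
N² = (g/ρ₀)·Δρ/Δz = g·(Δρ/ρ₀)/Δz = 9.81 × 1.0805 × 10⁻³ / 68 = 1.5588 × 10⁻⁴ s⁻².
N = √(1.5588 × 10⁻⁴) = 0.012485 rad s⁻¹ → T = 2π/N = 503.26 s ≈ 503 s.

503 s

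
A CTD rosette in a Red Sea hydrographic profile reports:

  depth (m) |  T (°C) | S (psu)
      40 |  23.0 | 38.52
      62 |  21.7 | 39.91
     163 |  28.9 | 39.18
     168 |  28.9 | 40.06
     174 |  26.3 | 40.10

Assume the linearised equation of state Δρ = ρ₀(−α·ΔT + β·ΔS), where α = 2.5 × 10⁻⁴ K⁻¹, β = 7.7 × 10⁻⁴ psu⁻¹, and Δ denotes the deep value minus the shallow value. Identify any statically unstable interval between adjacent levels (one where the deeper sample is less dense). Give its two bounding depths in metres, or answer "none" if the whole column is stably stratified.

62–163 m

Evaluate Δρ/ρ₀ = −αΔT + βΔS across each adjacent pair:
  40–62 m: −αΔT+βΔS = −(2.5 × 10⁻⁴)(-1.3)+(7.7 × 10⁻⁴)(+1.39) = 1.4 × 10⁻³ → stable
  62–163 m: −αΔT+βΔS = −(2.5 × 10⁻⁴)(+7.2)+(7.7 × 10⁻⁴)(-0.73) = -2.4 × 10⁻³ → UNSTABLE
  163–168 m: −αΔT+βΔS = −(2.5 × 10⁻⁴)(+0.0)+(7.7 × 10⁻⁴)(+0.88) = 6.8 × 10⁻⁴ → stable
  168–174 m: −αΔT+βΔS = −(2.5 × 10⁻⁴)(-2.6)+(7.7 × 10⁻⁴)(+0.04) = 6.8 × 10⁻⁴ → stable
The 62–163 m interval has Δρ < 0: lighter water underlies denser water.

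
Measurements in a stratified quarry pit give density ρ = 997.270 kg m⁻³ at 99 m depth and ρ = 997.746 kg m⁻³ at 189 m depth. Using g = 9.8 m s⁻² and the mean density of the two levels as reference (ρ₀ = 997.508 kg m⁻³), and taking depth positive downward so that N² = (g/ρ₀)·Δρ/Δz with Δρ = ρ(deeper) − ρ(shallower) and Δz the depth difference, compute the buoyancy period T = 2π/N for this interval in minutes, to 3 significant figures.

14.5 min

Δρ = 997.746 − 997.270 = 0.476 kg m⁻³ over Δz = 189 − 99 = 90 m.
N² = (9.8/997.508) × (0.476/90) = 5.1961 × 10⁻⁵ s⁻².
N = √(5.1961 × 10⁻⁵) = 7.2084 × 10⁻³ rad s⁻¹, so T = 2π/N = 871.65 s = 14.527 min ≈ 14.5 min.
Since Δρ > 0 the layer is stably stratified.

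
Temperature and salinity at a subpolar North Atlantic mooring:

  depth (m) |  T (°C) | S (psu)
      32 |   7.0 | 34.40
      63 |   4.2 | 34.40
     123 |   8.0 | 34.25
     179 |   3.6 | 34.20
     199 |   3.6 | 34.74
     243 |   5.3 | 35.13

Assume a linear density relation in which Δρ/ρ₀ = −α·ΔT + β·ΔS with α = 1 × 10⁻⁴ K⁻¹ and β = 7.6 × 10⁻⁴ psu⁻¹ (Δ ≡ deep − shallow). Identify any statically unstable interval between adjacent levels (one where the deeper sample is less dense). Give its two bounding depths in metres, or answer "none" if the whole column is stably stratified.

63–123 m

Evaluate Δρ/ρ₀ = −αΔT + βΔS across each adjacent pair:
  32–63 m: −αΔT+βΔS = −(1 × 10⁻⁴)(-2.8)+(7.6 × 10⁻⁴)(+0.00) = 2.8 × 10⁻⁴ → stable
  63–123 m: −αΔT+βΔS = −(1 × 10⁻⁴)(+3.8)+(7.6 × 10⁻⁴)(-0.15) = -4.9 × 10⁻⁴ → UNSTABLE
  123–179 m: −αΔT+βΔS = −(1 × 10⁻⁴)(-4.4)+(7.6 × 10⁻⁴)(-0.05) = 4.0 × 10⁻⁴ → stable
  179–199 m: −αΔT+βΔS = −(1 × 10⁻⁴)(+0.0)+(7.6 × 10⁻⁴)(+0.54) = 4.1 × 10⁻⁴ → stable
  199–243 m: −αΔT+βΔS = −(1 × 10⁻⁴)(+1.7)+(7.6 × 10⁻⁴)(+0.39) = 1.3 × 10⁻⁴ → stable
The 63–123 m interval has Δρ < 0: lighter water underlies denser water.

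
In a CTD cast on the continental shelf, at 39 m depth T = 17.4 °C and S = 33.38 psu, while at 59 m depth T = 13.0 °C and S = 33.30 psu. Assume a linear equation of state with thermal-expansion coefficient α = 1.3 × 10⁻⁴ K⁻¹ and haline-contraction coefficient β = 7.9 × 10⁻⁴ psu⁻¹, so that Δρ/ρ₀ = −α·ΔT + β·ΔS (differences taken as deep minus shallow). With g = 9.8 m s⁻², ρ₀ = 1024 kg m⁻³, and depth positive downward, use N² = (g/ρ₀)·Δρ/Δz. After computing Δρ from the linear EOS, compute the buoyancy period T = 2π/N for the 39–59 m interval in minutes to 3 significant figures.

6.63 min

ΔT = -4.4 K, ΔS = -0.08 psu (deep − shallow).
Δρ/ρ₀ = −αΔT + βΔS = 5.72 × 10⁻⁴ − 6.32 × 10⁻⁵ = 5.088 × 10⁻⁴, so Δρ ≈ 0.5210 kg m⁻³.
N² = (g/ρ₀)·Δρ/Δz = g·(Δρ/ρ₀)/Δz = 9.8 × 5.088 × 10⁻⁴ / 20 = 2.4931 × 10⁻⁴ s⁻².
N = √(2.4931 × 10⁻⁴) = 0.015790 rad s⁻¹ → T = 2π/N = 397.92 s = 6.6320 min ≈ 6.63 min.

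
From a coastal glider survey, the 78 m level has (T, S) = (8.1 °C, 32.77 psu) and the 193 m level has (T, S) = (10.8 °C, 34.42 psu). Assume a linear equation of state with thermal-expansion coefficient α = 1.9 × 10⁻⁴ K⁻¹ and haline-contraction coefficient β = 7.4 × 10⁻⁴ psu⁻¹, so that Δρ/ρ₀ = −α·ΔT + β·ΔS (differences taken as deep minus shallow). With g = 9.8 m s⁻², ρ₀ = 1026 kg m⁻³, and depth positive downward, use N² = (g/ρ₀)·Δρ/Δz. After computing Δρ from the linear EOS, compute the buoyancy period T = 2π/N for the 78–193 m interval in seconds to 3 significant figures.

809 s

ΔT = +2.7 K, ΔS = +1.65 psu (deep − shallow).
Δρ/ρ₀ = −αΔT + βΔS = -5.13 × 10⁻⁴ + 1.221 × 10⁻³ = 7.08 × 10⁻⁴, so Δρ ≈ 0.7264 kg m⁻³.
N² = (g/ρ₀)·Δρ/Δz = g·(Δρ/ρ₀)/Δz = 9.8 × 7.08 × 10⁻⁴ / 115 = 6.0334 × 10⁻⁵ s⁻².
N = √(6.0334 × 10⁻⁵) = 7.7675 × 10⁻³ rad s⁻¹ → T = 2π/N = 808.91 s ≈ 809 s.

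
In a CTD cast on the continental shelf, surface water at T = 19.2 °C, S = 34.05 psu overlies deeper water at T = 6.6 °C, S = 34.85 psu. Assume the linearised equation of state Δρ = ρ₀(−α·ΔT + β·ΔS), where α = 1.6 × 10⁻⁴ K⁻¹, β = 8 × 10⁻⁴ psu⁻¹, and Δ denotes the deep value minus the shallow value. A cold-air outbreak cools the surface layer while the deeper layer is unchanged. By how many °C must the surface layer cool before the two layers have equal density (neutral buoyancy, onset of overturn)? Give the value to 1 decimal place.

Neutral buoyancy requires Δρ = 0, i.e. −α(T_deep − T_surf′) + β(S_deep − S_surf) = 0.
T_surf′ = T_deep − (β/α)·ΔS = 6.6 − (8 × 10⁻⁴/1.6 × 10⁻⁴)·(+0.80) = 2.600 °C.
Cooling required: 19.2 − (2.600) = 16.600 °C.

16.6 °C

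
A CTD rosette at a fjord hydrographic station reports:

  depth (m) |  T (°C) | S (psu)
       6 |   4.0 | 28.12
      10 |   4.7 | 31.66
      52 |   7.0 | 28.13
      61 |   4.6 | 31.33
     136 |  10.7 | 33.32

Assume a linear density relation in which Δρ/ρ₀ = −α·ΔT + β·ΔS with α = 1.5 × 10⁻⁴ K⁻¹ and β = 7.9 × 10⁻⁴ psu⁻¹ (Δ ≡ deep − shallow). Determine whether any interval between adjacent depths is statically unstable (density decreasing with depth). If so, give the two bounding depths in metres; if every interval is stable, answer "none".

10–52 m

Evaluate Δρ/ρ₀ = −αΔT + βΔS across each adjacent pair:
  6–10 m: −αΔT+βΔS = −(1.5 × 10⁻⁴)(+0.7)+(7.9 × 10⁻⁴)(+3.54) = 2.7 × 10⁻³ → stable
  10–52 m: −αΔT+βΔS = −(1.5 × 10⁻⁴)(+2.3)+(7.9 × 10⁻⁴)(-3.53) = -3.1 × 10⁻³ → UNSTABLE
  52–61 m: −αΔT+βΔS = −(1.5 × 10⁻⁴)(-2.4)+(7.9 × 10⁻⁴)(+3.20) = 2.9 × 10⁻³ → stable
  61–136 m: −αΔT+βΔS = −(1.5 × 10⁻⁴)(+6.1)+(7.9 × 10⁻⁴)(+1.99) = 6.6 × 10⁻⁴ → stable
The 10–52 m interval has Δρ < 0: lighter water underlies denser water.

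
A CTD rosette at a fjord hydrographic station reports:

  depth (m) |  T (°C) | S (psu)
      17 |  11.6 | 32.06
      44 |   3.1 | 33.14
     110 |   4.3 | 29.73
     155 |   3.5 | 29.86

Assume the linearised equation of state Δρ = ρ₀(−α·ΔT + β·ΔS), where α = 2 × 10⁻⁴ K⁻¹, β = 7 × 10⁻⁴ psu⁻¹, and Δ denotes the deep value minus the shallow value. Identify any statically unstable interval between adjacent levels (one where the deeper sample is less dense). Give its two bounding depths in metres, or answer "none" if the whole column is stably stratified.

44–110 m

Evaluate Δρ/ρ₀ = −αΔT + βΔS across each adjacent pair:
  17–44 m: −αΔT+βΔS = −(2 × 10⁻⁴)(-8.5)+(7 × 10⁻⁴)(+1.08) = 2.5 × 10⁻³ → stable
  44–110 m: −αΔT+βΔS = −(2 × 10⁻⁴)(+1.2)+(7 × 10⁻⁴)(-3.41) = -2.6 × 10⁻³ → UNSTABLE
  110–155 m: −αΔT+βΔS = −(2 × 10⁻⁴)(-0.8)+(7 × 10⁻⁴)(+0.13) = 2.5 × 10⁻⁴ → stable
The 44–110 m interval has Δρ < 0: lighter water underlies denser water.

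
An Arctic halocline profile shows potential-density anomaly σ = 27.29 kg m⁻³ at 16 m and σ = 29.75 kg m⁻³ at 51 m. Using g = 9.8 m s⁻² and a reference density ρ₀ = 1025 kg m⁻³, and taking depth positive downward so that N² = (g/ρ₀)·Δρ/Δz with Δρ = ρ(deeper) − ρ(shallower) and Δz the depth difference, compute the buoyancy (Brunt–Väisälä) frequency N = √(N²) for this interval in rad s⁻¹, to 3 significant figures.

Δρ = 1029.75 − 1027.29 = 2.46 kg m⁻³ over Δz = 51 − 16 = 35 m.
N² = (9.8/1025) × (2.46/35) = 6.7200 × 10⁻⁴ s⁻².
N = √(6.7200 × 10⁻⁴) = 0.025923 rad s⁻¹ ≈ 0.0259 rad s⁻¹.

0.0259 rad s⁻¹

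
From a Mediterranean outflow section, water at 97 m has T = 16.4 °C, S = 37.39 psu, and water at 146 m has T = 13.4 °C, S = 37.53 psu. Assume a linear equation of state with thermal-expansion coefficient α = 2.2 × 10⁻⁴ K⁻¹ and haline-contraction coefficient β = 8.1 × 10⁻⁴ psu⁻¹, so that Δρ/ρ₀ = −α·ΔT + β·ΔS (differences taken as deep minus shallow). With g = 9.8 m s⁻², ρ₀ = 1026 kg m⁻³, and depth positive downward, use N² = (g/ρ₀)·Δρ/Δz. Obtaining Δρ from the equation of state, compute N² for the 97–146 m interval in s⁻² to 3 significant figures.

ΔT = -3.0 K, ΔS = +0.14 psu (deep − shallow).
Δρ/ρ₀ = −αΔT + βΔS = 6.60 × 10⁻⁴ + 1.134 × 10⁻⁴ = 7.734 × 10⁻⁴, so Δρ ≈ 0.7935 kg m⁻³.
N² = (g/ρ₀)·Δρ/Δz = g·(Δρ/ρ₀)/Δz = 9.8 × 7.734 × 10⁻⁴ / 49 = 1.5468 × 10⁻⁴ s⁻² ≈ 1.55 × 10⁻⁴ s⁻².

1.55 × 10⁻⁴ s⁻²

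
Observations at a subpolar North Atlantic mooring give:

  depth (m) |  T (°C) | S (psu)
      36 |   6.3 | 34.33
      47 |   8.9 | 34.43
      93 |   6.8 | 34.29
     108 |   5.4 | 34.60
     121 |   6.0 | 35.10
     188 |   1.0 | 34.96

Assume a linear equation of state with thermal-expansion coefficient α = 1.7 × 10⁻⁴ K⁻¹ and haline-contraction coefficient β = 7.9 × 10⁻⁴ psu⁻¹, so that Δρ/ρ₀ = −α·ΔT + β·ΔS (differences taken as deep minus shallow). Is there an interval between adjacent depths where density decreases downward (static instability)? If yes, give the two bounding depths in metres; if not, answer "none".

36–47 m

Evaluate Δρ/ρ₀ = −αΔT + βΔS across each adjacent pair:
  36–47 m: −αΔT+βΔS = −(1.7 × 10⁻⁴)(+2.6)+(7.9 × 10⁻⁴)(+0.10) = -3.6 × 10⁻⁴ → UNSTABLE
  47–93 m: −αΔT+βΔS = −(1.7 × 10⁻⁴)(-2.1)+(7.9 × 10⁻⁴)(-0.14) = 2.5 × 10⁻⁴ → stable
  93–108 m: −αΔT+βΔS = −(1.7 × 10⁻⁴)(-1.4)+(7.9 × 10⁻⁴)(+0.31) = 4.8 × 10⁻⁴ → stable
  108–121 m: −αΔT+βΔS = −(1.7 × 10⁻⁴)(+0.6)+(7.9 × 10⁻⁴)(+0.50) = 2.9 × 10⁻⁴ → stable
  121–188 m: −αΔT+βΔS = −(1.7 × 10⁻⁴)(-5.0)+(7.9 × 10⁻⁴)(-0.14) = 7.4 × 10⁻⁴ → stable
The 36–47 m interval has Δρ < 0: lighter water underlies denser water.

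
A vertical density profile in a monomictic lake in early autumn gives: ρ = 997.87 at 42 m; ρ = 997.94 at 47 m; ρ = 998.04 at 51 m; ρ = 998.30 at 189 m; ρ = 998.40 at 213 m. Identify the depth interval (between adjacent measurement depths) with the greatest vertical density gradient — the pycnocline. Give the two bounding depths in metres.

47–51 m

Compute the density gradient over each adjacent pair:
  42–47 m: Δρ/Δz = 0.07/5 = 0.014 kg m⁻⁴
  47–51 m: Δρ/Δz = 0.10/4 = 0.025 kg m⁻⁴
  51–189 m: Δρ/Δz = 0.26/138 = 1.9 × 10⁻³ kg m⁻⁴
  189–213 m: Δρ/Δz = 0.10/24 = 4.2 × 10⁻³ kg m⁻⁴
The largest gradient is in the 47–51 m interval — the pycnocline.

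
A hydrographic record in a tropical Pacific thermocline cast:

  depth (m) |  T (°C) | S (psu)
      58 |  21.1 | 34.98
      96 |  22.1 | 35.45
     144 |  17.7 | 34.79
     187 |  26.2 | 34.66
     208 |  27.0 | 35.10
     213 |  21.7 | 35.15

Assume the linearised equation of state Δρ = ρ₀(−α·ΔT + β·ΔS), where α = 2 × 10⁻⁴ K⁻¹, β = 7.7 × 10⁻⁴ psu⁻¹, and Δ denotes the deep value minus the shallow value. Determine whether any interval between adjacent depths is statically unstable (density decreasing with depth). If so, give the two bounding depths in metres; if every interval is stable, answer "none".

144–187 m

Evaluate Δρ/ρ₀ = −αΔT + βΔS across each adjacent pair:
  58–96 m: −αΔT+βΔS = −(2 × 10⁻⁴)(+1.0)+(7.7 × 10⁻⁴)(+0.47) = 1.6 × 10⁻⁴ → stable
  96–144 m: −αΔT+βΔS = −(2 × 10⁻⁴)(-4.4)+(7.7 × 10⁻⁴)(-0.66) = 3.7 × 10⁻⁴ → stable
  144–187 m: −αΔT+βΔS = −(2 × 10⁻⁴)(+8.5)+(7.7 × 10⁻⁴)(-0.13) = -1.8 × 10⁻³ → UNSTABLE
  187–208 m: −αΔT+βΔS = −(2 × 10⁻⁴)(+0.8)+(7.7 × 10⁻⁴)(+0.44) = 1.8 × 10⁻⁴ → stable
  208–213 m: −αΔT+βΔS = −(2 × 10⁻⁴)(-5.3)+(7.7 × 10⁻⁴)(+0.05) = 1.1 × 10⁻³ → stable
The 144–187 m interval has Δρ < 0: lighter water underlies denser water.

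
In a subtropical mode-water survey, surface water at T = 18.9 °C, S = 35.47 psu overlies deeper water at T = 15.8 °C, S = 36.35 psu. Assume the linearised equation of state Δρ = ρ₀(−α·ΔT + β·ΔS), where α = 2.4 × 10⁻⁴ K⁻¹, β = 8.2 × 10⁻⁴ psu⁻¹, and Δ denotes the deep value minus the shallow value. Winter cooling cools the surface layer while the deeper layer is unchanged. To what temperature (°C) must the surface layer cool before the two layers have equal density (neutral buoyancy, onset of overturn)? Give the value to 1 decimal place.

12.8 °C

Neutral buoyancy requires Δρ = 0, i.e. −α(T_deep − T_surf′) + β(S_deep − S_surf) = 0.
T_surf′ = T_deep − (β/α)·ΔS = 15.8 − (8.2 × 10⁻⁴/2.4 × 10⁻⁴)·(+0.88) = 12.793 °C.
Cooling required: 18.9 − (12.793) = 6.107 °C.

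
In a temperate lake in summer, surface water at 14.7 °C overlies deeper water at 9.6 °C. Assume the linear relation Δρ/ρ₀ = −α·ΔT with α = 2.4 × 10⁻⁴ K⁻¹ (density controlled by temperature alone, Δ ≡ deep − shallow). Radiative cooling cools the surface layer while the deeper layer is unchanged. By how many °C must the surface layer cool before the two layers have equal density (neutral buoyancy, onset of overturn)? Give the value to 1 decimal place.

5.1 °C

With temperature the only control, equal density requires T_surf′ = T_deep.
T_surf′ = 9.6 °C.
Cooling required: 14.7 − 9.6 = 5.1 °C.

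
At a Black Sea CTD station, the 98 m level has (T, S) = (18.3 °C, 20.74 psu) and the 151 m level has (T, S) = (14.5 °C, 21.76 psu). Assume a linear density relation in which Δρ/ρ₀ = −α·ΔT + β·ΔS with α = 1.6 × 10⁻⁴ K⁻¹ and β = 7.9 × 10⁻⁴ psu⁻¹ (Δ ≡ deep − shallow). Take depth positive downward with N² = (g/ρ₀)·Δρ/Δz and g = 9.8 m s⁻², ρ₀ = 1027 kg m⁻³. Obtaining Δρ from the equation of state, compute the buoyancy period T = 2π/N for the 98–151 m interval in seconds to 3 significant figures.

ΔT = -3.8 K, ΔS = +1.02 psu (deep − shallow).
Δρ/ρ₀ = −αΔT + βΔS = 6.08 × 10⁻⁴ + 8.058 × 10⁻⁴ = 1.4138 × 10⁻³, so Δρ ≈ 1.452 kg m⁻³.
N² = (g/ρ₀)·Δρ/Δz = g·(Δρ/ρ₀)/Δz = 9.8 × 1.4138 × 10⁻³ / 53 = 2.6142 × 10⁻⁴ s⁻².
N = √(2.6142 × 10⁻⁴) = 0.016168 rad s⁻¹ → T = 2π/N = 388.62 s ≈ 389 s.

389 s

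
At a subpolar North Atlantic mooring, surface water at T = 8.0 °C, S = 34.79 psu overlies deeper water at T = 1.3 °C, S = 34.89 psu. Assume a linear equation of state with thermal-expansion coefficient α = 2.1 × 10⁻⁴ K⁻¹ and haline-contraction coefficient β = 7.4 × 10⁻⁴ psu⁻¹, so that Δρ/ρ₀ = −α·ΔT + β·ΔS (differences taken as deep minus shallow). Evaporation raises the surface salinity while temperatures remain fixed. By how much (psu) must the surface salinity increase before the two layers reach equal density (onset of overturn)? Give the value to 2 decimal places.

2.00 psu

Neutral buoyancy requires −α(T_deep − T_surf) + β(S_deep − S_surf′) = 0.
S_surf′ = S_deep − (α/β)·ΔT = 34.89 − (2.1 × 10⁻⁴/7.4 × 10⁻⁴)·(-6.7) = 36.7914 psu.
Increase required: 36.7914 − 34.79 = 2.0014 psu.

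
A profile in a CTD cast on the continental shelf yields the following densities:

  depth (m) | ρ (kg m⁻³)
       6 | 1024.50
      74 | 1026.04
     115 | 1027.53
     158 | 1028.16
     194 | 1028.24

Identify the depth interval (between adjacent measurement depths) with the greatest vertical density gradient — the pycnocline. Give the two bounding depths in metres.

Compute the density gradient over each adjacent pair:
  6–74 m: Δρ/Δz = 1.54/68 = 0.023 kg m⁻⁴
  74–115 m: Δρ/Δz = 1.49/41 = 0.036 kg m⁻⁴
  115–158 m: Δρ/Δz = 0.63/43 = 0.015 kg m⁻⁴
  158–194 m: Δρ/Δz = 0.08/36 = 2.2 × 10⁻³ kg m⁻⁴
The largest gradient is in the 74–115 m interval — the pycnocline.

74–115 m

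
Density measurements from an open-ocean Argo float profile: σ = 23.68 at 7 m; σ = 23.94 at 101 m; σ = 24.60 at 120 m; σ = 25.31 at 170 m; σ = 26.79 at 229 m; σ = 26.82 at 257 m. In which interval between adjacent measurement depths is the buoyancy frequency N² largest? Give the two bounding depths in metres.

101–120 m

Compute the density gradient over each adjacent pair:
  7–101 m: Δρ/Δz = 0.26/94 = 2.8 × 10⁻³ kg m⁻⁴
  101–120 m: Δρ/Δz = 0.66/19 = 0.035 kg m⁻⁴
  120–170 m: Δρ/Δz = 0.71/50 = 0.014 kg m⁻⁴
  170–229 m: Δρ/Δz = 1.48/59 = 0.025 kg m⁻⁴
  229–257 m: Δρ/Δz = 0.03/28 = 1.1 × 10⁻³ kg m⁻⁴
The largest gradient is in the 101–120 m interval — the pycnocline.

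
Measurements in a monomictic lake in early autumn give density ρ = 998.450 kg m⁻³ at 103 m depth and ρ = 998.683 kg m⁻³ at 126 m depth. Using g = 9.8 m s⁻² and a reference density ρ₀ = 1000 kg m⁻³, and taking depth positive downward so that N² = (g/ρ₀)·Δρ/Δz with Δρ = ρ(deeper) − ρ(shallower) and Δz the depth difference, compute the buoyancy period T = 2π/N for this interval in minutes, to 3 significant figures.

10.5 min

Δρ = 998.683 − 998.450 = 0.233 kg m⁻³ over Δz = 126 − 103 = 23 m.
N² = (9.8/1000) × (0.233/23) = 9.9278 × 10⁻⁵ s⁻².
N = √(9.9278 × 10⁻⁵) = 9.9638 × 10⁻³ rad s⁻¹, so T = 2π/N = 630.60 s = 10.510 min ≈ 10.5 min.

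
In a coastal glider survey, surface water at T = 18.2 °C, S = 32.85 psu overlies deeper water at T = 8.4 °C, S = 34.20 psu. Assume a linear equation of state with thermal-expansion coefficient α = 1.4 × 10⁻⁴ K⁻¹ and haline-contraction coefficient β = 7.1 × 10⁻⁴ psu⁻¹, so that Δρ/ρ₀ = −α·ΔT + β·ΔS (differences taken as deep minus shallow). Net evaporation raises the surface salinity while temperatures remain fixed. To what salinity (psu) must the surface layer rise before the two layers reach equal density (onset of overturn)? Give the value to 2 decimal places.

Neutral buoyancy requires −α(T_deep − T_surf) + β(S_deep − S_surf′) = 0.
S_surf′ = S_deep − (α/β)·ΔT = 34.20 − (1.4 × 10⁻⁴/7.1 × 10⁻⁴)·(-9.8) = 36.1324 psu.
Increase required: 36.1324 − 32.85 = 3.2824 psu.

36.13 psu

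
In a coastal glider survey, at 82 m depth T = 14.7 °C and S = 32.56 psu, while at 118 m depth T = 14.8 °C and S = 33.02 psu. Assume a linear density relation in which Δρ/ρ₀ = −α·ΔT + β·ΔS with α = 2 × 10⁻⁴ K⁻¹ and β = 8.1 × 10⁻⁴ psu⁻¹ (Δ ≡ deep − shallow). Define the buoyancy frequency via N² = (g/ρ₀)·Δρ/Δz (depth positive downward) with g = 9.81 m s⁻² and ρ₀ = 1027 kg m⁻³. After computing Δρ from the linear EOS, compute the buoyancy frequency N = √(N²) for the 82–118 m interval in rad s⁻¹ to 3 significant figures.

ΔT = +0.1 K, ΔS = +0.46 psu (deep − shallow).
Δρ/ρ₀ = −αΔT + βΔS = -2.00 × 10⁻⁵ + 3.726 × 10⁻⁴ = 3.526 × 10⁻⁴, so Δρ ≈ 0.3621 kg m⁻³.
N² = (g/ρ₀)·Δρ/Δz = g·(Δρ/ρ₀)/Δz = 9.81 × 3.526 × 10⁻⁴ / 36 = 9.6084 × 10⁻⁵ s⁻².
N = √(9.6084 × 10⁻⁵) = 9.8022 × 10⁻³ rad s⁻¹ ≈ 9.80 × 10⁻³ rad s⁻¹.

9.80 × 10⁻³ rad s⁻¹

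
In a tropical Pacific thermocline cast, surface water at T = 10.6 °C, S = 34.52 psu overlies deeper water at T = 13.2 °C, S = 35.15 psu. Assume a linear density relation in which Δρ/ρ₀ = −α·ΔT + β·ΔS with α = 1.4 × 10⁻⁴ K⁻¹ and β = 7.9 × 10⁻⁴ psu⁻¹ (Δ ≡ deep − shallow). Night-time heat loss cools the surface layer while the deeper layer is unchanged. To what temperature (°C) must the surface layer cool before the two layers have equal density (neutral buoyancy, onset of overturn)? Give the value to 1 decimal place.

9.6 °C

Neutral buoyancy requires Δρ = 0, i.e. −α(T_deep − T_surf′) + β(S_deep − S_surf) = 0.
T_surf′ = T_deep − (β/α)·ΔS = 13.2 − (7.9 × 10⁻⁴/1.4 × 10⁻⁴)·(+0.63) = 9.645 °C.
Cooling required: 10.6 − (9.645) = 0.955 °C.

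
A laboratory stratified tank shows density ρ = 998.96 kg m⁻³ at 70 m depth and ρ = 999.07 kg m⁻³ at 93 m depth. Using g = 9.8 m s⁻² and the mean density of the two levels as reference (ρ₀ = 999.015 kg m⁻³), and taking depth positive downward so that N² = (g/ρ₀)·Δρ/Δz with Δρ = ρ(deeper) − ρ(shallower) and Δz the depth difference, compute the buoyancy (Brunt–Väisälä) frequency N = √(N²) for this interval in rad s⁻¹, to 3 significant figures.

Δρ = 999.07 − 998.96 = 0.11 kg m⁻³ over Δz = 93 − 70 = 23 m.
N² = (9.8/999.015) × (0.11/23) = 4.6916 × 10⁻⁵ s⁻².
N = √(4.6916 × 10⁻⁵) = 6.8495 × 10⁻³ rad s⁻¹ ≈ 6.85 × 10⁻³ rad s⁻¹.

6.85 × 10⁻³ rad s⁻¹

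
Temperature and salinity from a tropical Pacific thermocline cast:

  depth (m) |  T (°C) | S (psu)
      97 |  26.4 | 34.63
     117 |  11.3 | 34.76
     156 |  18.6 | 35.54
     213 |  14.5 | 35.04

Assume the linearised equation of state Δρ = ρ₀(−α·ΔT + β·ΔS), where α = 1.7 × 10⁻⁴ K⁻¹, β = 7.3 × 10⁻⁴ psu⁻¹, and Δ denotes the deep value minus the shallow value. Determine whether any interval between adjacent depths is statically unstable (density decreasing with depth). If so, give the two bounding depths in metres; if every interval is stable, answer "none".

117–156 m

Evaluate Δρ/ρ₀ = −αΔT + βΔS across each adjacent pair:
  97–117 m: −αΔT+βΔS = −(1.7 × 10⁻⁴)(-15.1)+(7.3 × 10⁻⁴)(+0.13) = 2.7 × 10⁻³ → stable
  117–156 m: −αΔT+βΔS = −(1.7 × 10⁻⁴)(+7.3)+(7.3 × 10⁻⁴)(+0.78) = -6.7 × 10⁻⁴ → UNSTABLE
  156–213 m: −αΔT+βΔS = −(1.7 × 10⁻⁴)(-4.1)+(7.3 × 10⁻⁴)(-0.50) = 3.3 × 10⁻⁴ → stable
The 117–156 m interval has Δρ < 0: lighter water underlies denser water.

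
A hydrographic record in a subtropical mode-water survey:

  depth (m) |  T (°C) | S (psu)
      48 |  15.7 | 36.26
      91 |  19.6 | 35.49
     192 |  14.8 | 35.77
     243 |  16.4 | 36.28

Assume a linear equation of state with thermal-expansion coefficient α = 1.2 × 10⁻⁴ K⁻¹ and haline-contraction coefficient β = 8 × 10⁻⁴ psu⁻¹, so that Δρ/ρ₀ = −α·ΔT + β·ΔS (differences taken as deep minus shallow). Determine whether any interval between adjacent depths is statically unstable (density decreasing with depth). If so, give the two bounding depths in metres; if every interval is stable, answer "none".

48–91 m

Evaluate Δρ/ρ₀ = −αΔT + βΔS across each adjacent pair:
  48–91 m: −αΔT+βΔS = −(1.2 × 10⁻⁴)(+3.9)+(8 × 10⁻⁴)(-0.77) = -1.1 × 10⁻³ → UNSTABLE
  91–192 m: −αΔT+βΔS = −(1.2 × 10⁻⁴)(-4.8)+(8 × 10⁻⁴)(+0.28) = 8.0 × 10⁻⁴ → stable
  192–243 m: −αΔT+βΔS = −(1.2 × 10⁻⁴)(+1.6)+(8 × 10⁻⁴)(+0.51) = 2.2 × 10⁻⁴ → stable
The 48–91 m interval has Δρ < 0: lighter water underlies denser water.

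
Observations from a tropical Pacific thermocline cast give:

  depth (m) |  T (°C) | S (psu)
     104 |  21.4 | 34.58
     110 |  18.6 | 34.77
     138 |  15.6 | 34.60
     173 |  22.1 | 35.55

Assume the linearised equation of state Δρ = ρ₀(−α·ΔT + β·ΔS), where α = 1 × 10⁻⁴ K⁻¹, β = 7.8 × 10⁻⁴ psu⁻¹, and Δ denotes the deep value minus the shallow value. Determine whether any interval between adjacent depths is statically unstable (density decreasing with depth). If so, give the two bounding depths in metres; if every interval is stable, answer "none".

none

Evaluate Δρ/ρ₀ = −αΔT + βΔS across each adjacent pair:
  104–110 m: −αΔT+βΔS = −(1 × 10⁻⁴)(-2.8)+(7.8 × 10⁻⁴)(+0.19) = 4.3 × 10⁻⁴ → stable
  110–138 m: −αΔT+βΔS = −(1 × 10⁻⁴)(-3.0)+(7.8 × 10⁻⁴)(-0.17) = 1.7 × 10⁻⁴ → stable
  138–173 m: −αΔT+βΔS = −(1 × 10⁻⁴)(+6.5)+(7.8 × 10⁻⁴)(+0.95) = 9.1 × 10⁻⁵ → stable
Every interval has Δρ > 0: the column is stably stratified throughout.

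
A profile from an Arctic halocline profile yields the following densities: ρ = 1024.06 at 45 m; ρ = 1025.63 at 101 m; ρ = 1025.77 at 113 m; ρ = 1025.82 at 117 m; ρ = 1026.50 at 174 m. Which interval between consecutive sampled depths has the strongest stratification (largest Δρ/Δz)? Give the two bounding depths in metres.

45–101 m

Compute the density gradient over each adjacent pair:
  45–101 m: Δρ/Δz = 1.57/56 = 0.028 kg m⁻⁴
  101–113 m: Δρ/Δz = 0.14/12 = 0.012 kg m⁻⁴
  113–117 m: Δρ/Δz = 0.05/4 = 0.013 kg m⁻⁴
  117–174 m: Δρ/Δz = 0.68/57 = 0.012 kg m⁻⁴
The largest gradient is in the 45–101 m interval — the pycnocline.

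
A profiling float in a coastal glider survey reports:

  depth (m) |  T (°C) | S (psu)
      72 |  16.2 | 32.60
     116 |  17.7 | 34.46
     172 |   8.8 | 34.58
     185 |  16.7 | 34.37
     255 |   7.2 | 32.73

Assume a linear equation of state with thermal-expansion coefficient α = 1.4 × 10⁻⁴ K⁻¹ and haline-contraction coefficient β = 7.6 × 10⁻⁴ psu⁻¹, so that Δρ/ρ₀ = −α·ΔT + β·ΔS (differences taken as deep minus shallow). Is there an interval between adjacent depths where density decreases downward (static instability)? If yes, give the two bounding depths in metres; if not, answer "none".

Evaluate Δρ/ρ₀ = −αΔT + βΔS across each adjacent pair:
  72–116 m: −αΔT+βΔS = −(1.4 × 10⁻⁴)(+1.5)+(7.6 × 10⁻⁴)(+1.86) = 1.2 × 10⁻³ → stable
  116–172 m: −αΔT+βΔS = −(1.4 × 10⁻⁴)(-8.9)+(7.6 × 10⁻⁴)(+0.12) = 1.3 × 10⁻³ → stable
  172–185 m: −αΔT+βΔS = −(1.4 × 10⁻⁴)(+7.9)+(7.6 × 10⁻⁴)(-0.21) = -1.3 × 10⁻³ → UNSTABLE
  185–255 m: −αΔT+βΔS = −(1.4 × 10⁻⁴)(-9.5)+(7.6 × 10⁻⁴)(-1.64) = 8.4 × 10⁻⁵ → stable
The 172–185 m interval has Δρ < 0: lighter water underlies denser water.

172–185 m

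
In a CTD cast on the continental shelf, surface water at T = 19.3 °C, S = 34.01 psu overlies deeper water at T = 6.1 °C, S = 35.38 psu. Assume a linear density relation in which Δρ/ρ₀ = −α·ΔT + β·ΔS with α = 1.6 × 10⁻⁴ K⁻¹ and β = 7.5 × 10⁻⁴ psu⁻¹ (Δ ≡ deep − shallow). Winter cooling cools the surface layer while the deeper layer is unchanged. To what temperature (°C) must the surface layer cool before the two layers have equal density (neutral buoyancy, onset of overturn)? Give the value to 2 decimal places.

-0.32 °C

Neutral buoyancy requires Δρ = 0, i.e. −α(T_deep − T_surf′) + β(S_deep − S_surf) = 0.
T_surf′ = T_deep − (β/α)·ΔS = 6.1 − (7.5 × 10⁻⁴/1.6 × 10⁻⁴)·(+1.37) = -0.3219 °C.
Cooling required: 19.3 − (-0.3219) = 19.6219 °C.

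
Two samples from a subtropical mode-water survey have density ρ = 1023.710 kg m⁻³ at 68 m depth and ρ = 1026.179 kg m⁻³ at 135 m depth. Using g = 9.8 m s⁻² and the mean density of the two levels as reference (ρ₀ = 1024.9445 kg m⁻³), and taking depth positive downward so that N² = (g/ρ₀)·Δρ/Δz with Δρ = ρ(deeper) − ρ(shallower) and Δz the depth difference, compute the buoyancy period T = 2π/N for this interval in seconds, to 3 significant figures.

335 s

Δρ = 1026.179 − 1023.710 = 2.469 kg m⁻³ over Δz = 135 − 68 = 67 m.
N² = (9.8/1024.9445) × (2.469/67) = 3.5235 × 10⁻⁴ s⁻².
N = √(3.5235 × 10⁻⁴) = 0.018771 rad s⁻¹, so T = 2π/N = 334.73 s ≈ 335 s.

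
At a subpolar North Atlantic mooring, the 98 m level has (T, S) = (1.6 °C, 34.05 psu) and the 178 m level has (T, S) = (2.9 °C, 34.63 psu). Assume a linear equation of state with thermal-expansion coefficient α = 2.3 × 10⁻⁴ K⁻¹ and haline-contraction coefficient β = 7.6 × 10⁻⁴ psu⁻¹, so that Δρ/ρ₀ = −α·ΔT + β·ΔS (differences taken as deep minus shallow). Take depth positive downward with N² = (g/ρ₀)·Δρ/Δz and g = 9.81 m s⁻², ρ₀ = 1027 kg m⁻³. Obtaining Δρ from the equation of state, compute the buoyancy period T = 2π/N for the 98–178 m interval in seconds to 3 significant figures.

ΔT = +1.3 K, ΔS = +0.58 psu (deep − shallow).
Δρ/ρ₀ = −αΔT + βΔS = -2.99 × 10⁻⁴ + 4.408 × 10⁻⁴ = 1.418 × 10⁻⁴, so Δρ ≈ 0.1456 kg m⁻³.
N² = (g/ρ₀)·Δρ/Δz = g·(Δρ/ρ₀)/Δz = 9.81 × 1.418 × 10⁻⁴ / 80 = 1.7388 × 10⁻⁵ s⁻².
N = √(1.7388 × 10⁻⁵) = 4.1699 × 10⁻³ rad s⁻¹ → T = 2π/N = 1.5068 × 10³ s ≈ 1.51 × 10³ s.

1.51 × 10³ s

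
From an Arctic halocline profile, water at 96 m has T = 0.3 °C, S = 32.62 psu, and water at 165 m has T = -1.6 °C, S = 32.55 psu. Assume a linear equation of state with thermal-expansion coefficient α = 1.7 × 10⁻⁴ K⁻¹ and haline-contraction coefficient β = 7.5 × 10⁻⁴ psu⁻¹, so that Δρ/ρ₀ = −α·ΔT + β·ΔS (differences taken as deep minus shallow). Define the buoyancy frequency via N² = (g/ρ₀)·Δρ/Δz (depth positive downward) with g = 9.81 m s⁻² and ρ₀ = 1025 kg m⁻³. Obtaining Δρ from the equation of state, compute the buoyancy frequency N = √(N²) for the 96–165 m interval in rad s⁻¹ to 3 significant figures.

ΔT = -1.9 K, ΔS = -0.07 psu (deep − shallow).
Δρ/ρ₀ = −αΔT + βΔS = 3.23 × 10⁻⁴ − 5.25 × 10⁻⁵ = 2.705 × 10⁻⁴, so Δρ ≈ 0.2773 kg m⁻³.
N² = (g/ρ₀)·Δρ/Δz = g·(Δρ/ρ₀)/Δz = 9.81 × 2.705 × 10⁻⁴ / 69 = 3.8458 × 10⁻⁵ s⁻².
N = √(3.8458 × 10⁻⁵) = 6.2015 × 10⁻³ rad s⁻¹ ≈ 6.20 × 10⁻³ rad s⁻¹.

6.20 × 10⁻³ rad s⁻¹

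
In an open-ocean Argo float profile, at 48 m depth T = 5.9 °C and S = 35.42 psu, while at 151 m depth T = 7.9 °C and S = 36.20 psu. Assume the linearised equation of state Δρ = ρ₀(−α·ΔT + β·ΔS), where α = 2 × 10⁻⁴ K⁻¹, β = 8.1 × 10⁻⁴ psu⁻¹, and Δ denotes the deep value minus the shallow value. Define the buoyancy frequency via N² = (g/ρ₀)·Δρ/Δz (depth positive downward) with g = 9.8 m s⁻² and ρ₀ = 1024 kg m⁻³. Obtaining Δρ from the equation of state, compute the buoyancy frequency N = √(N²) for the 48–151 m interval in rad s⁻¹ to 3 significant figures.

4.70 × 10⁻³ rad s⁻¹

ΔT = +2.0 K, ΔS = +0.78 psu (deep − shallow).
Δρ/ρ₀ = −αΔT + βΔS = -4.00 × 10⁻⁴ + 6.318 × 10⁻⁴ = 2.318 × 10⁻⁴, so Δρ ≈ 0.2374 kg m⁻³.
N² = (g/ρ₀)·Δρ/Δz = g·(Δρ/ρ₀)/Δz = 9.8 × 2.318 × 10⁻⁴ / 103 = 2.2055 × 10⁻⁵ s⁻².
N = √(2.2055 × 10⁻⁵) = 4.6963 × 10⁻³ rad s⁻¹ ≈ 4.70 × 10⁻³ rad s⁻¹.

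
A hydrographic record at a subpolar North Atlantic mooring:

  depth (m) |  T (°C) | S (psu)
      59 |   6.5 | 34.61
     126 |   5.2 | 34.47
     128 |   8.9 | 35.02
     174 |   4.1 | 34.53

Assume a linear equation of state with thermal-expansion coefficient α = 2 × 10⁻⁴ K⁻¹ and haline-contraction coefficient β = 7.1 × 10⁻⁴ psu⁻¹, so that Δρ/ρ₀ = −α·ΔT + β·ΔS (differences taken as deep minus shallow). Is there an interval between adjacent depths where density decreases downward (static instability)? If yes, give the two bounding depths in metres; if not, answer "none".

Evaluate Δρ/ρ₀ = −αΔT + βΔS across each adjacent pair:
  59–126 m: −αΔT+βΔS = −(2 × 10⁻⁴)(-1.3)+(7.1 × 10⁻⁴)(-0.14) = 1.6 × 10⁻⁴ → stable
  126–128 m: −αΔT+βΔS = −(2 × 10⁻⁴)(+3.7)+(7.1 × 10⁻⁴)(+0.55) = -3.5 × 10⁻⁴ → UNSTABLE
  128–174 m: −αΔT+βΔS = −(2 × 10⁻⁴)(-4.8)+(7.1 × 10⁻⁴)(-0.49) = 6.1 × 10⁻⁴ → stable
The 126–128 m interval has Δρ < 0: lighter water underlies denser water.

126–128 m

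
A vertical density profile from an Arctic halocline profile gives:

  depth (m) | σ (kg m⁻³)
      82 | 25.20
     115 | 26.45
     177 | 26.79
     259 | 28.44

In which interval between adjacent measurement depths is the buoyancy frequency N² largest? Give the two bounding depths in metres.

Compute the density gradient over each adjacent pair:
  82–115 m: Δρ/Δz = 1.25/33 = 0.038 kg m⁻⁴
  115–177 m: Δρ/Δz = 0.34/62 = 5.5 × 10⁻³ kg m⁻⁴
  177–259 m: Δρ/Δz = 1.65/82 = 0.020 kg m⁻⁴
The largest gradient is in the 82–115 m interval — the pycnocline.

82–115 m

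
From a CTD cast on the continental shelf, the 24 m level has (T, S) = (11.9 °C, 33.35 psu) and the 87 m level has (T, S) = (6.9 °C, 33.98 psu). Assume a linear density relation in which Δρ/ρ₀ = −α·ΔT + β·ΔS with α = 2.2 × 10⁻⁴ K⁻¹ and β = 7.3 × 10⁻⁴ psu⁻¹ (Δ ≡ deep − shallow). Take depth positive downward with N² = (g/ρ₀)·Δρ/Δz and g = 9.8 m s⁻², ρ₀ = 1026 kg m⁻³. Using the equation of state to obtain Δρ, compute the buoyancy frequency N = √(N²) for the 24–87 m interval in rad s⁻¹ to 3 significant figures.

0.0156 rad s⁻¹

ΔT = -5.0 K, ΔS = +0.63 psu (deep − shallow).
Δρ/ρ₀ = −αΔT + βΔS = 1.10 × 10⁻³ + 4.599 × 10⁻⁴ = 1.5599 × 10⁻³, so Δρ ≈ 1.600 kg m⁻³.
N² = (g/ρ₀)·Δρ/Δz = g·(Δρ/ρ₀)/Δz = 9.8 × 1.5599 × 10⁻³ / 63 = 2.4265 × 10⁻⁴ s⁻².
N = √(2.4265 × 10⁻⁴) = 0.015577 rad s⁻¹ ≈ 0.0156 rad s⁻¹.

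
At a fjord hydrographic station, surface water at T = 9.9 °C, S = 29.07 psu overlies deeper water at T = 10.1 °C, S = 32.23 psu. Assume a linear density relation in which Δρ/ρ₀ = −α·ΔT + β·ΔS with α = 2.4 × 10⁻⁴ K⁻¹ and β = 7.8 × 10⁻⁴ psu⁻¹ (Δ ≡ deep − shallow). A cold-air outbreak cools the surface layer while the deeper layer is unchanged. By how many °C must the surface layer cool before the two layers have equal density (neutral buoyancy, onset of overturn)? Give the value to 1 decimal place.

10.1 °C

Neutral buoyancy requires Δρ = 0, i.e. −α(T_deep − T_surf′) + β(S_deep − S_surf) = 0.
T_surf′ = T_deep − (β/α)·ΔS = 10.1 − (7.8 × 10⁻⁴/2.4 × 10⁻⁴)·(+3.16) = -0.170 °C.
Cooling required: 9.9 − (-0.170) = 10.070 °C.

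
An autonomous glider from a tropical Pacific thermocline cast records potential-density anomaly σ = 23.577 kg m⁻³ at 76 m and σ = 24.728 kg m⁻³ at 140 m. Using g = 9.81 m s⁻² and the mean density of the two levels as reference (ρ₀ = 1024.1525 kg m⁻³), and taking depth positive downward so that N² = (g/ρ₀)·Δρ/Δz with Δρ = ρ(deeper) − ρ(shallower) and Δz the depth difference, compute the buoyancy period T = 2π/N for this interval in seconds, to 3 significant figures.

479 s

Δρ = 1024.728 − 1023.577 = 1.151 kg m⁻³ over Δz = 140 − 76 = 64 m.
N² = (9.81/1024.1525) × (1.151/64) = 1.7227 × 10⁻⁴ s⁻².
N = √(1.7227 × 10⁻⁴) = 0.013125 rad s⁻¹, so T = 2π/N = 478.72 s ≈ 479 s.
A positive N² confirms static stability across the interval.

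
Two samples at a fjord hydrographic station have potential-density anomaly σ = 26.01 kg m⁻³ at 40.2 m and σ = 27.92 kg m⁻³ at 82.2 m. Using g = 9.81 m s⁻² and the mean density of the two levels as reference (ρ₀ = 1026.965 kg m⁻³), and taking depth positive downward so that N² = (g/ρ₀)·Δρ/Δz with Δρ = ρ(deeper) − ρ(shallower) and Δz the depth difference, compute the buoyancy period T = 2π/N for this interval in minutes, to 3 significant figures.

5.02 min

Δρ = 1027.92 − 1026.01 = 1.91 kg m⁻³ over Δz = 82.2 − 40.2 = 42 m.
N² = (9.81/1026.965) × (1.91/42) = 4.3441 × 10⁻⁴ s⁻².
N = √(4.3441 × 10⁻⁴) = 0.020843 rad s⁻¹, so T = 2π/N = 301.45 s = 5.0242 min ≈ 5.02 min.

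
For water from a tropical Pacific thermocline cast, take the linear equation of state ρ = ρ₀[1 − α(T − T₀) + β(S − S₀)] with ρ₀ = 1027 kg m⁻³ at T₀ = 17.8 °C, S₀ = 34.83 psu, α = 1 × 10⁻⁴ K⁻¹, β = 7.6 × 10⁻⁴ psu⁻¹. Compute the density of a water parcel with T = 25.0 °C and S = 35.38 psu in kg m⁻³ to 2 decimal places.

T − T₀ = +7.2 K, S − S₀ = +0.55 psu.
Bracket = 1 − α·(+7.2) + β·(+0.55) = 1 + (-3.02 × 10⁻⁴) = 0.9996980.
ρ = 1027 × 0.9996980 = 1026.69 kg m⁻³.

1026.69 kg m⁻³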